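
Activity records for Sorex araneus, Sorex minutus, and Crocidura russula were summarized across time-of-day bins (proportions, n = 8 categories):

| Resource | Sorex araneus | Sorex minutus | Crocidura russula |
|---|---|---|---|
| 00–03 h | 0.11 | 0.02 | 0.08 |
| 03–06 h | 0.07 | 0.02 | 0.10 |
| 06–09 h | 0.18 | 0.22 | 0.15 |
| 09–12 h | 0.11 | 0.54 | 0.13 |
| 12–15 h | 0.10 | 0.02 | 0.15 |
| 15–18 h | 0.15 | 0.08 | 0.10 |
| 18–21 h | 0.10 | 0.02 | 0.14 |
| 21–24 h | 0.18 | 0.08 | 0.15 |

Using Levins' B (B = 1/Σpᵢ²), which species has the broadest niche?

Crocidura russula

Σp_aranᵢ² = 0.11² + 0.07² + 0.18² + 0.11² + 0.10² + 0.15² + 0.10² + 0.18² = 0.0121 + 0.0049 + 0.0324 + 0.0121 + 0.0100 + 0.0225 + 0.0100 + 0.0324 = 0.1364
B_aran = 1 / 0.1364 = 7.3314
Σp_minuᵢ² = 0.02² + 0.02² + 0.22² + 0.54² + 0.02² + 0.08² + 0.02² + 0.08² = 0.0004 + 0.0004 + 0.0484 + 0.2916 + 0.0004 + 0.0064 + 0.0004 + 0.0064 = 0.3544
B_minu = 1 / 0.3544 = 2.8217
Σp_russᵢ² = 0.08² + 0.10² + 0.15² + 0.13² + 0.15² + 0.10² + 0.14² + 0.15² = 0.0064 + 0.0100 + 0.0225 + 0.0169 + 0.0225 + 0.0100 + 0.0196 + 0.0225 = 0.1304
B_russ = 1 / 0.1304 = 7.6687
Highest B → broadest niche (most generalist): Crocidura russula (B = 7.67).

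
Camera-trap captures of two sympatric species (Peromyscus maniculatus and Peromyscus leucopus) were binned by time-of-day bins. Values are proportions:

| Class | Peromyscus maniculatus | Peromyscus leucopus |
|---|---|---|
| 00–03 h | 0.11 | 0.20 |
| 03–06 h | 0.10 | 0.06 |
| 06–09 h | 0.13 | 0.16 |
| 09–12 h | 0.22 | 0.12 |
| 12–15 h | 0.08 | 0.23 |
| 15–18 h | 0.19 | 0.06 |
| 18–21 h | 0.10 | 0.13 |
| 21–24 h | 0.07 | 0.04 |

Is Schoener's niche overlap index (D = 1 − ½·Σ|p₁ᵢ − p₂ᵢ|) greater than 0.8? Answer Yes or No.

No

Σ|p₁ᵢ − p₂ᵢ| = 0.09 + 0.04 + 0.03 + 0.10 + 0.15 + 0.13 + 0.03 + 0.03 = 0.60
D = 1 − ½ × 0.60 = 1 − 0.300 = 0.7000
D = 0.7000 < 0.8 → No.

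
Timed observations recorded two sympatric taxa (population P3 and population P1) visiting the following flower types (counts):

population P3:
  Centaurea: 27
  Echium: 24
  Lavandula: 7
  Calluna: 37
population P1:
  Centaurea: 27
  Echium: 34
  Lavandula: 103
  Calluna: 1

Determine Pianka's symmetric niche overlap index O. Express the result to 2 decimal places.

0.39

Proportions for population P3 (n=95): 27/95=0.2842, 24/95=0.2526, 7/95=0.0737, 37/95=0.3895
Proportions for population P1 (n=165): 27/165=0.1636, 34/165=0.2061, 103/165=0.6242, 1/165=0.0061
Σ p₁ᵢp₂ᵢ = 0.046495 + 0.052061 + 0.046004 + 0.002376 = 0.146936
Σp_1ᵢ² = 0.2842² + 0.2526² + 0.0737² + 0.3895² = 0.080770 + 0.063807 + 0.005432 + 0.151710 = 0.301719
Σp_2ᵢ² = 0.1636² + 0.2061² + 0.6242² + 0.0061² = 0.026765 + 0.042477 + 0.389626 + 0.000037 = 0.458905
O = 0.146936 / √(0.301719 × 0.458905) = 0.146936 / 0.3721026 = 0.3949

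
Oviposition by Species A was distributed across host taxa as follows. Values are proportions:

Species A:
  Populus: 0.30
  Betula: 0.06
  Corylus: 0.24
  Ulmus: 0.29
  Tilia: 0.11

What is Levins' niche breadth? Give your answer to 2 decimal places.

4.04

Σpᵢ² = 0.30² + 0.06² + 0.24² + 0.29² + 0.11² = 0.0900 + 0.0036 + 0.0576 + 0.0841 + 0.0121 = 0.2474
B = 1 / 0.2474 = 4.0420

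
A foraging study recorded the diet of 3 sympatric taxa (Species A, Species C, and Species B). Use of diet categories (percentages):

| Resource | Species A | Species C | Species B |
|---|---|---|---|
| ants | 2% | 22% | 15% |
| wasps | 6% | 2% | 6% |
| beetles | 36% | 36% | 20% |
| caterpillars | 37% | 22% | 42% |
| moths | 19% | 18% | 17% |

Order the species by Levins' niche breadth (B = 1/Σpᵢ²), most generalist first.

Species C > Species B > Species A

Convert percentages to proportions (divide by 100).
Σp_Aᵢ² = 0.02² + 0.06² + 0.36² + 0.37² + 0.19² = 0.0004 + 0.0036 + 0.1296 + 0.1369 + 0.0361 = 0.3066
B_A = 1 / 0.3066 = 3.2616
Σp_Cᵢ² = 0.22² + 0.02² + 0.36² + 0.22² + 0.18² = 0.0484 + 0.0004 + 0.1296 + 0.0484 + 0.0324 = 0.2592
B_C = 1 / 0.2592 = 3.8580
Σp_Bᵢ² = 0.15² + 0.06² + 0.20² + 0.42² + 0.17² = 0.0225 + 0.0036 + 0.0400 + 0.1764 + 0.0289 = 0.2714
B_B = 1 / 0.2714 = 3.6846
Ranking by B (broadest → narrowest): Species C (3.86) > Species B (3.68) > Species A (3.26)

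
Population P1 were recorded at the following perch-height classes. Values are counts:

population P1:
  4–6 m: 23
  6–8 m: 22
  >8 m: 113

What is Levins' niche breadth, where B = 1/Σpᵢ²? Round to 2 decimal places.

Proportions for population P1 (n=158): 23/158=0.1456, 22/158=0.1392, 113/158=0.7152
Σpᵢ² = 0.1456² + 0.1392² + 0.7152² = 0.021199 + 0.019377 + 0.511511 = 0.552087
B = 1 / 0.552087 = 1.8113

1.81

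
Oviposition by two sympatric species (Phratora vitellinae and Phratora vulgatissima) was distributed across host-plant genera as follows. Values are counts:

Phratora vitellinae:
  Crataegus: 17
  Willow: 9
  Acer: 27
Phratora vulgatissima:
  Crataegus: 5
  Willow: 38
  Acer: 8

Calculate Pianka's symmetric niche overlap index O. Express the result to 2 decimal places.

0.50

Proportions for Phratora vitellinae (n=53): 17/53=0.3208, 9/53=0.1698, 27/53=0.5094
Proportions for Phratora vulgatissima (n=51): 5/51=0.0980, 38/51=0.7451, 8/51=0.1569
Σ p₁ᵢp₂ᵢ = 0.031438 + 0.126518 + 0.079925 = 0.237881
Σp_1ᵢ² = 0.3208² + 0.1698² + 0.5094² = 0.102913 + 0.028832 + 0.259488 = 0.391233
Σp_2ᵢ² = 0.0980² + 0.7451² + 0.1569² = 0.009604 + 0.555174 + 0.024618 = 0.589396
O = 0.237881 / √(0.391233 × 0.589396) = 0.237881 / 0.4801991 = 0.4954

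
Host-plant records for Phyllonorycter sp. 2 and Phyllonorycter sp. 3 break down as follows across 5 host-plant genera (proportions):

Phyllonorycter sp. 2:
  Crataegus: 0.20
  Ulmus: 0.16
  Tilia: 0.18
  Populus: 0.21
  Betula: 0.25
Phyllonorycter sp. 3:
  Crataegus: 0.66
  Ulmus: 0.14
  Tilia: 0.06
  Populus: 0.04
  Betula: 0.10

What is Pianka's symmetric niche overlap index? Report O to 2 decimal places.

0.64

Σ p₁ᵢp₂ᵢ = 0.1320 + 0.0224 + 0.0108 + 0.0084 + 0.0250 = 0.1986
Σp_1ᵢ² = 0.20² + 0.16² + 0.18² + 0.21² + 0.25² = 0.0400 + 0.0256 + 0.0324 + 0.0441 + 0.0625 = 0.2046
Σp_2ᵢ² = 0.66² + 0.14² + 0.06² + 0.04² + 0.10² = 0.4356 + 0.0196 + 0.0036 + 0.0016 + 0.0100 = 0.4704
O = 0.1986 / √(0.2046 × 0.4704) = 0.1986 / 0.31023 = 0.6402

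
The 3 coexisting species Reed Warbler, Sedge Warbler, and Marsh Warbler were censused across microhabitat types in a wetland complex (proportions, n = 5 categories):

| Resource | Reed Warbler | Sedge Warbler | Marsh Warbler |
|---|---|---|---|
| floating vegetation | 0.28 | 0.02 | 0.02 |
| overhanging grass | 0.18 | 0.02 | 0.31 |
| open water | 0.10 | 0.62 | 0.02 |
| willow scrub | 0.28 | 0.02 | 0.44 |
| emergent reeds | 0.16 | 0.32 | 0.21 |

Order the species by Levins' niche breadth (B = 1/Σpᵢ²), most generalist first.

Reed Warbler > Marsh Warbler > Sedge Warbler

Σp_Reedᵢ² = 0.28² + 0.18² + 0.10² + 0.28² + 0.16² = 0.0784 + 0.0324 + 0.0100 + 0.0784 + 0.0256 = 0.2248
B_Reed = 1 / 0.2248 = 4.4484
Σp_Sedgᵢ² = 0.02² + 0.02² + 0.62² + 0.02² + 0.32² = 0.0004 + 0.0004 + 0.3844 + 0.0004 + 0.1024 = 0.4880
B_Sedg = 1 / 0.4880 = 2.0492
Σp_Marsᵢ² = 0.02² + 0.31² + 0.02² + 0.44² + 0.21² = 0.0004 + 0.0961 + 0.0004 + 0.1936 + 0.0441 = 0.3346
B_Mars = 1 / 0.3346 = 2.9886
Ranking by B (broadest → narrowest): Reed Warbler (4.45) > Marsh Warbler (2.99) > Sedge Warbler (2.05)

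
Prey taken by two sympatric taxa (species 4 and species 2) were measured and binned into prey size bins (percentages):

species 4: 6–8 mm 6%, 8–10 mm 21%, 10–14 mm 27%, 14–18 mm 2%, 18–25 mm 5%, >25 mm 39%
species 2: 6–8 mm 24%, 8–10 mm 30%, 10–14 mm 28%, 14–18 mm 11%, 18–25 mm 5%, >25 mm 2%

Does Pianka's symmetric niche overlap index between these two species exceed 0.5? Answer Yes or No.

Yes

Convert percentages to proportions (divide by 100).
Σ p₁ᵢp₂ᵢ = 0.0144 + 0.0630 + 0.0756 + 0.0022 + 0.0025 + 0.0078 = 0.1655
Σp_1ᵢ² = 0.06² + 0.21² + 0.27² + 0.02² + 0.05² + 0.39² = 0.0036 + 0.0441 + 0.0729 + 0.0004 + 0.0025 + 0.1521 = 0.2756
Σp_2ᵢ² = 0.24² + 0.30² + 0.28² + 0.11² + 0.05² + 0.02² = 0.0576 + 0.0900 + 0.0784 + 0.0121 + 0.0025 + 0.0004 = 0.2410
O = 0.1655 / √(0.2756 × 0.2410) = 0.1655 / 0.25772 = 0.6422
O = 0.6422 > 0.5 → Yes.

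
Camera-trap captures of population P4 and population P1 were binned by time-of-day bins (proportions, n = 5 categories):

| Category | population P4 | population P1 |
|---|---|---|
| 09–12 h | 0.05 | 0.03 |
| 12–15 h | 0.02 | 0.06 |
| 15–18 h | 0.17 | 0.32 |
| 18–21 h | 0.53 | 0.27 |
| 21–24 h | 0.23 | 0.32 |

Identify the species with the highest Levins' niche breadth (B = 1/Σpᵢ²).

Σp_P4ᵢ² = 0.05² + 0.02² + 0.17² + 0.53² + 0.23² = 0.0025 + 0.0004 + 0.0289 + 0.2809 + 0.0529 = 0.3656
B_P4 = 1 / 0.3656 = 2.7352
Σp_P1ᵢ² = 0.03² + 0.06² + 0.32² + 0.27² + 0.32² = 0.0009 + 0.0036 + 0.1024 + 0.0729 + 0.1024 = 0.2822
B_P1 = 1 / 0.2822 = 3.5436
Highest B → broadest niche (most generalist): population P1 (B = 3.54).

population P1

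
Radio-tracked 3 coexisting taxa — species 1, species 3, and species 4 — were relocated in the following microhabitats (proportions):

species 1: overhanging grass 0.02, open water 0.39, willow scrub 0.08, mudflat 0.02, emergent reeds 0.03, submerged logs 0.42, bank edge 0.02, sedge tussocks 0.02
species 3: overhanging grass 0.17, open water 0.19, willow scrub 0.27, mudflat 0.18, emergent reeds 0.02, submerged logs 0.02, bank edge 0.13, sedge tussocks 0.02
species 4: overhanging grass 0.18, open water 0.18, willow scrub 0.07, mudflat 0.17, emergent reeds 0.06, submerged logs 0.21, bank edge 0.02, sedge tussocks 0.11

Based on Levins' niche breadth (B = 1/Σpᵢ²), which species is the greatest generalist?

species 4

Σp_1ᵢ² = 0.02² + 0.39² + 0.08² + 0.02² + 0.03² + 0.42² + 0.02² + 0.02² = 0.0004 + 0.1521 + 0.0064 + 0.0004 + 0.0009 + 0.1764 + 0.0004 + 0.0004 = 0.3374
B_1 = 1 / 0.3374 = 2.9638
Σp_3ᵢ² = 0.17² + 0.19² + 0.27² + 0.18² + 0.02² + 0.02² + 0.13² + 0.02² = 0.0289 + 0.0361 + 0.0729 + 0.0324 + 0.0004 + 0.0004 + 0.0169 + 0.0004 = 0.1884
B_3 = 1 / 0.1884 = 5.3079
Σp_4ᵢ² = 0.18² + 0.18² + 0.07² + 0.17² + 0.06² + 0.21² + 0.02² + 0.11² = 0.0324 + 0.0324 + 0.0049 + 0.0289 + 0.0036 + 0.0441 + 0.0004 + 0.0121 = 0.1588
B_4 = 1 / 0.1588 = 6.2972
Highest B → broadest niche (most generalist): species 4 (B = 6.30).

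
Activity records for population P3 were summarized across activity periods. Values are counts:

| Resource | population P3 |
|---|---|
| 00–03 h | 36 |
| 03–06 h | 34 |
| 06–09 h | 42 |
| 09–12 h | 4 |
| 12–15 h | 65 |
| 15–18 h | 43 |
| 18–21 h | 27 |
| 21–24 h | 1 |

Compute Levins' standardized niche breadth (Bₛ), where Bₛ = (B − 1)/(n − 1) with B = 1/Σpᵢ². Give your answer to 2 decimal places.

0.68

Proportions for population P3 (n=252): 36/252=0.1429, 34/252=0.1349, 42/252=0.1667, 4/252=0.0159, 65/252=0.2579, 43/252=0.1706, 27/252=0.1071, 1/252=0.0040
Σpᵢ² = 0.1429² + 0.1349² + 0.1667² + 0.0159² + 0.2579² + 0.1706² + 0.1071² + 0.0040² = 0.020420 + 0.018198 + 0.027789 + 0.000253 + 0.066512 + 0.029104 + 0.011470 + 0.000016 = 0.173762
B = 1 / 0.173762 = 5.7550
Bₛ = (B − 1)/(n − 1) = (5.7550 − 1)/(8 − 1) = 4.7550/7 = 0.6793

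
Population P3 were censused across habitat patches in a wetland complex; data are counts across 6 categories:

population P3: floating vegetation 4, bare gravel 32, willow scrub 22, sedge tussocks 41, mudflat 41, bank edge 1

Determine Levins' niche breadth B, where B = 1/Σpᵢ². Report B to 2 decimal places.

4.07

Proportions for population P3 (n=141): 4/141=0.0284, 32/141=0.2270, 22/141=0.1560, 41/141=0.2908, 41/141=0.2908, 1/141=0.0071
Σpᵢ² = 0.0284² + 0.2270² + 0.1560² + 0.2908² + 0.2908² + 0.0071² = 0.000807 + 0.051529 + 0.024336 + 0.084565 + 0.084565 + 0.000050 = 0.245852
B = 1 / 0.245852 = 4.0675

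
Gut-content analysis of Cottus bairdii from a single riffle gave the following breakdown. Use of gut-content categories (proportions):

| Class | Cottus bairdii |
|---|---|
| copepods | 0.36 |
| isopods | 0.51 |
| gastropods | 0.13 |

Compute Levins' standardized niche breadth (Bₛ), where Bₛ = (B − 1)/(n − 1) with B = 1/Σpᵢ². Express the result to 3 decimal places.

0.730

Σpᵢ² = 0.36² + 0.51² + 0.13² = 0.1296 + 0.2601 + 0.0169 = 0.4066
B = 1 / 0.4066 = 2.45942
Bₛ = (B − 1)/(n − 1) = (2.45942 − 1)/(3 − 1) = 1.45942/2 = 0.72971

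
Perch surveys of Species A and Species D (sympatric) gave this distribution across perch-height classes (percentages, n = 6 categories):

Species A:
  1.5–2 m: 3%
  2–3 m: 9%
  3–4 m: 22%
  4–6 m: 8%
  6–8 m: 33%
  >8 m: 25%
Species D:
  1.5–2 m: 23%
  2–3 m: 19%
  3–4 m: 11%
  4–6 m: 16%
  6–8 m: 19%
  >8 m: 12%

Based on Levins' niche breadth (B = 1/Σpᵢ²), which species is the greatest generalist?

Convert percentages to proportions (divide by 100).
Σp_Aᵢ² = 0.03² + 0.09² + 0.22² + 0.08² + 0.33² + 0.25² = 0.0009 + 0.0081 + 0.0484 + 0.0064 + 0.1089 + 0.0625 = 0.2352
B_A = 1 / 0.2352 = 4.2517
Σp_Dᵢ² = 0.23² + 0.19² + 0.11² + 0.16² + 0.19² + 0.12² = 0.0529 + 0.0361 + 0.0121 + 0.0256 + 0.0361 + 0.0144 = 0.1772
B_D = 1 / 0.1772 = 5.6433
Highest B → broadest niche (most generalist): Species D (B = 5.64).

Species D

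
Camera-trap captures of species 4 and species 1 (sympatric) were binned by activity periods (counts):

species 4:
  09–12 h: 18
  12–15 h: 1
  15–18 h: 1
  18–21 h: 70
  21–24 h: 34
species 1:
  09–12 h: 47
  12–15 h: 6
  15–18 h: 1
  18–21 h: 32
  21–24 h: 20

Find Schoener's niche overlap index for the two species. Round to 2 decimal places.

Proportions for species 4 (n=124): 18/124=0.1452, 1/124=0.0081, 1/124=0.0081, 70/124=0.5645, 34/124=0.2742
Proportions for species 1 (n=106): 47/106=0.4434, 6/106=0.0566, 1/106=0.0094, 32/106=0.3019, 20/106=0.1887
Σ|p₁ᵢ − p₂ᵢ| = 0.2982 + 0.0485 + 0.0013 + 0.2626 + 0.0855 = 0.6961
D = 1 − ½ × 0.6961 = 1 − 0.34805 = 0.65195

0.65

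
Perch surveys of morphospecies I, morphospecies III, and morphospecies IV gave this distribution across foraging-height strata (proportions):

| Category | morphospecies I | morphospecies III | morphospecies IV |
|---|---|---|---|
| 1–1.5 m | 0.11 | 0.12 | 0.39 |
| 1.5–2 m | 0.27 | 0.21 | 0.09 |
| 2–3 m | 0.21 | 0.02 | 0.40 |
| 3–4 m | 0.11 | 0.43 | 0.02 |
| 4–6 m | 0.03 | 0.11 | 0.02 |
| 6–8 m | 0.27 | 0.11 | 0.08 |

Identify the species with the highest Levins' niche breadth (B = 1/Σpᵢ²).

Σp_Iᵢ² = 0.11² + 0.27² + 0.21² + 0.11² + 0.03² + 0.27² = 0.0121 + 0.0729 + 0.0441 + 0.0121 + 0.0009 + 0.0729 = 0.2150
B_I = 1 / 0.2150 = 4.6512
Σp_IIIᵢ² = 0.12² + 0.21² + 0.02² + 0.43² + 0.11² + 0.11² = 0.0144 + 0.0441 + 0.0004 + 0.1849 + 0.0121 + 0.0121 = 0.2680
B_III = 1 / 0.2680 = 3.7313
Σp_IVᵢ² = 0.39² + 0.09² + 0.40² + 0.02² + 0.02² + 0.08² = 0.1521 + 0.0081 + 0.1600 + 0.0004 + 0.0004 + 0.0064 = 0.3274
B_IV = 1 / 0.3274 = 3.0544
Highest B → broadest niche (most generalist): morphospecies I (B = 4.65).

morphospecies I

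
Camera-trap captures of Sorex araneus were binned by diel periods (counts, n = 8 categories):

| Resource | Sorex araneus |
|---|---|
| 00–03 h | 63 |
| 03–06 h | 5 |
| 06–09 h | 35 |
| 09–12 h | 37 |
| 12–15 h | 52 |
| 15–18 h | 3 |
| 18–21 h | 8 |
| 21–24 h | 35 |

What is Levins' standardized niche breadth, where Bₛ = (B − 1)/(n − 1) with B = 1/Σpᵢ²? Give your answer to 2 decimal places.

Proportions for Sorex araneus (n=238): 63/238=0.2647, 5/238=0.0210, 35/238=0.1471, 37/238=0.1555, 52/238=0.2185, 3/238=0.0126, 8/238=0.0336, 35/238=0.1471
Σpᵢ² = 0.2647² + 0.0210² + 0.1471² + 0.1555² + 0.2185² + 0.0126² + 0.0336² + 0.1471² = 0.070066 + 0.000441 + 0.021638 + 0.024180 + 0.047742 + 0.000159 + 0.001129 + 0.021638 = 0.186993
B = 1 / 0.186993 = 5.3478
Bₛ = (B − 1)/(n − 1) = (5.3478 − 1)/(8 − 1) = 4.3478/7 = 0.6211

0.62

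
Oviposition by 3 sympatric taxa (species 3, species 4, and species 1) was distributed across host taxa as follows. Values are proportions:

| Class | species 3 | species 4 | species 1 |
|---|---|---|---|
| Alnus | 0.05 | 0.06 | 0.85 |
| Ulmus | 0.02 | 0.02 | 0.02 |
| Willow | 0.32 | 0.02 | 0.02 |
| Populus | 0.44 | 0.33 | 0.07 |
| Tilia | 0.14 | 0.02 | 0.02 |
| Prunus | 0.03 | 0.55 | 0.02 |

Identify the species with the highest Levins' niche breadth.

Σp_3ᵢ² = 0.05² + 0.02² + 0.32² + 0.44² + 0.14² + 0.03² = 0.0025 + 0.0004 + 0.1024 + 0.1936 + 0.0196 + 0.0009 = 0.3194
B_3 = 1 / 0.3194 = 3.1309
Σp_4ᵢ² = 0.06² + 0.02² + 0.02² + 0.33² + 0.02² + 0.55² = 0.0036 + 0.0004 + 0.0004 + 0.1089 + 0.0004 + 0.3025 = 0.4162
B_4 = 1 / 0.4162 = 2.4027
Σp_1ᵢ² = 0.85² + 0.02² + 0.02² + 0.07² + 0.02² + 0.02² = 0.7225 + 0.0004 + 0.0004 + 0.0049 + 0.0004 + 0.0004 = 0.7290
B_1 = 1 / 0.7290 = 1.3717
Highest B → broadest niche (most generalist): species 3 (B = 3.13).

species 3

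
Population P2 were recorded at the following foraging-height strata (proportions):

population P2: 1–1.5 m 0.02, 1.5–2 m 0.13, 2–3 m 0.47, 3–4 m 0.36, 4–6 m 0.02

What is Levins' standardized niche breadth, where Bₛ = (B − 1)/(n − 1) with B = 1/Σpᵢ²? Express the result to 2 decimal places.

Σpᵢ² = 0.02² + 0.13² + 0.47² + 0.36² + 0.02² = 0.0004 + 0.0169 + 0.2209 + 0.1296 + 0.0004 = 0.3682
B = 1 / 0.3682 = 2.7159
Bₛ = (B − 1)/(n − 1) = (2.7159 − 1)/(5 − 1) = 1.7159/4 = 0.4290

0.43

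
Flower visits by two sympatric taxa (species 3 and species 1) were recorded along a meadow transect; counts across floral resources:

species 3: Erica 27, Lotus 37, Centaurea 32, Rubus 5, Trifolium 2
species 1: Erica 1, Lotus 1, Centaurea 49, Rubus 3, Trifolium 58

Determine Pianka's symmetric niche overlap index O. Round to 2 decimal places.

0.41

Proportions for species 3 (n=103): 27/103=0.2621, 37/103=0.3592, 32/103=0.3107, 5/103=0.0485, 2/103=0.0194
Proportions for species 1 (n=112): 1/112=0.0089, 1/112=0.0089, 49/112=0.4375, 3/112=0.0268, 58/112=0.5179
Σ p₁ᵢp₂ᵢ = 0.002333 + 0.003197 + 0.135931 + 0.001300 + 0.010047 = 0.152808
Σp_1ᵢ² = 0.2621² + 0.3592² + 0.3107² + 0.0485² + 0.0194² = 0.068696 + 0.129025 + 0.096534 + 0.002352 + 0.000376 = 0.296983
Σp_2ᵢ² = 0.0089² + 0.0089² + 0.4375² + 0.0268² + 0.5179² = 0.000079 + 0.000079 + 0.191406 + 0.000718 + 0.268220 = 0.460502
O = 0.152808 / √(0.296983 × 0.460502) = 0.152808 / 0.3698125 = 0.4132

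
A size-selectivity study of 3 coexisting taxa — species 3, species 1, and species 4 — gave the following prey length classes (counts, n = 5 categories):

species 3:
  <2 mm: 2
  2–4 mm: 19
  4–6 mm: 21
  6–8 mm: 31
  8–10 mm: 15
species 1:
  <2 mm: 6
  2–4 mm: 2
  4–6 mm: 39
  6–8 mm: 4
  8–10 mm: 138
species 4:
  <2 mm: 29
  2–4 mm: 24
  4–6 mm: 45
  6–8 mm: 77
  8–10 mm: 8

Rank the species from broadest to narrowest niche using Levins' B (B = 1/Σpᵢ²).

Proportions for species 3 (n=88): 2/88=0.0227, 19/88=0.2159, 21/88=0.2386, 31/88=0.3523, 15/88=0.1705
Proportions for species 1 (n=189): 6/189=0.0317, 2/189=0.0106, 39/189=0.2063, 4/189=0.0212, 138/189=0.7302
Proportions for species 4 (n=183): 29/183=0.1585, 24/183=0.1311, 45/183=0.2459, 77/183=0.4208, 8/183=0.0437
Σp_3ᵢ² = 0.0227² + 0.2159² + 0.2386² + 0.3523² + 0.1705² = 0.000515 + 0.046613 + 0.056930 + 0.124115 + 0.029070 = 0.257243
B_3 = 1 / 0.257243 = 3.8874
Σp_1ᵢ² = 0.0317² + 0.0106² + 0.2063² + 0.0212² + 0.7302² = 0.001005 + 0.000112 + 0.042560 + 0.000449 + 0.533192 = 0.577318
B_1 = 1 / 0.577318 = 1.7321
Σp_4ᵢ² = 0.1585² + 0.1311² + 0.2459² + 0.4208² + 0.0437² = 0.025122 + 0.017187 + 0.060467 + 0.177073 + 0.001910 = 0.281759
B_4 = 1 / 0.281759 = 3.5491
Ranking by B (broadest → narrowest): species 3 (3.89) > species 4 (3.55) > species 1 (1.73)

species 3 > species 4 > species 1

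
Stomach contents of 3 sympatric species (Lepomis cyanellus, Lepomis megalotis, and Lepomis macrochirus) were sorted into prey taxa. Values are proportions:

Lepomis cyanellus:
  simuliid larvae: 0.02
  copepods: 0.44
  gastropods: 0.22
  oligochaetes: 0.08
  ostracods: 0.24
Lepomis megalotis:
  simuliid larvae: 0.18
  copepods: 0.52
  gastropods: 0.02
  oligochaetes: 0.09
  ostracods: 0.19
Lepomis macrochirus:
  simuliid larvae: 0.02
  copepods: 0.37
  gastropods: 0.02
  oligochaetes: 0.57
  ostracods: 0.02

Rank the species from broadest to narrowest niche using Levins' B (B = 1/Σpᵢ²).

Σp_cyanᵢ² = 0.02² + 0.44² + 0.22² + 0.08² + 0.24² = 0.0004 + 0.1936 + 0.0484 + 0.0064 + 0.0576 = 0.3064
B_cyan = 1 / 0.3064 = 3.2637
Σp_megaᵢ² = 0.18² + 0.52² + 0.02² + 0.09² + 0.19² = 0.0324 + 0.2704 + 0.0004 + 0.0081 + 0.0361 = 0.3474
B_mega = 1 / 0.3474 = 2.8785
Σp_macrᵢ² = 0.02² + 0.37² + 0.02² + 0.57² + 0.02² = 0.0004 + 0.1369 + 0.0004 + 0.3249 + 0.0004 = 0.4630
B_macr = 1 / 0.4630 = 2.1598
Ranking by B (broadest → narrowest): Lepomis cyanellus (3.26) > Lepomis megalotis (2.88) > Lepomis macrochirus (2.16)

Lepomis cyanellus > Lepomis megalotis > Lepomis macrochirus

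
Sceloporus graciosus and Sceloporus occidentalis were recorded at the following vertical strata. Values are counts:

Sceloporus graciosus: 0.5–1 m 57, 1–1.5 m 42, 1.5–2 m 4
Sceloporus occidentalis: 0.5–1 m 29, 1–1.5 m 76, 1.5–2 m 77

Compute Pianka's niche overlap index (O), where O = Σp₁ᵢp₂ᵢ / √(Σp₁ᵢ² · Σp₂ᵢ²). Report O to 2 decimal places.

0.65

Proportions for Sceloporus graciosus (n=103): 57/103=0.5534, 42/103=0.4078, 4/103=0.0388
Proportions for Sceloporus occidentalis (n=182): 29/182=0.1593, 76/182=0.4176, 77/182=0.4231
Σ p₁ᵢp₂ᵢ = 0.088157 + 0.170297 + 0.016416 = 0.274870
Σp_1ᵢ² = 0.5534² + 0.4078² + 0.0388² = 0.306252 + 0.166301 + 0.001505 = 0.474058
Σp_2ᵢ² = 0.1593² + 0.4176² + 0.4231² = 0.025376 + 0.174390 + 0.179014 = 0.378780
O = 0.274870 / √(0.474058 × 0.378780) = 0.274870 / 0.4237496 = 0.6487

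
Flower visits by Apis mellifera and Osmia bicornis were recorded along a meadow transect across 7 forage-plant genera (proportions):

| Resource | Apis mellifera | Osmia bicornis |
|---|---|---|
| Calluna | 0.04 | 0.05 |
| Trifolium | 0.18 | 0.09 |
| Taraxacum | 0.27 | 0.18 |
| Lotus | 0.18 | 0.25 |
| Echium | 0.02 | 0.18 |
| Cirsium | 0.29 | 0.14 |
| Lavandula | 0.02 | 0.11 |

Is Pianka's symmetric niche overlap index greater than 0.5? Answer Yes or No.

Σ p₁ᵢp₂ᵢ = 0.0020 + 0.0162 + 0.0486 + 0.0450 + 0.0036 + 0.0406 + 0.0022 = 0.1582
Σp_1ᵢ² = 0.04² + 0.18² + 0.27² + 0.18² + 0.02² + 0.29² + 0.02² = 0.0016 + 0.0324 + 0.0729 + 0.0324 + 0.0004 + 0.0841 + 0.0004 = 0.2242
Σp_2ᵢ² = 0.05² + 0.09² + 0.18² + 0.25² + 0.18² + 0.14² + 0.11² = 0.0025 + 0.0081 + 0.0324 + 0.0625 + 0.0324 + 0.0196 + 0.0121 = 0.1696
O = 0.1582 / √(0.2242 × 0.1696) = 0.1582 / 0.19500 = 0.8113
O = 0.8113 > 0.5 → Yes.

Yes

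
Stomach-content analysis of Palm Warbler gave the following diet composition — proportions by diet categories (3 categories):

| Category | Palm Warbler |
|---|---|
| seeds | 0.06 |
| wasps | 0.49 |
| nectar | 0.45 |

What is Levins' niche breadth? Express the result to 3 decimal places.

Σpᵢ² = 0.06² + 0.49² + 0.45² = 0.0036 + 0.2401 + 0.2025 = 0.4462
B = 1 / 0.4462 = 2.24115

2.241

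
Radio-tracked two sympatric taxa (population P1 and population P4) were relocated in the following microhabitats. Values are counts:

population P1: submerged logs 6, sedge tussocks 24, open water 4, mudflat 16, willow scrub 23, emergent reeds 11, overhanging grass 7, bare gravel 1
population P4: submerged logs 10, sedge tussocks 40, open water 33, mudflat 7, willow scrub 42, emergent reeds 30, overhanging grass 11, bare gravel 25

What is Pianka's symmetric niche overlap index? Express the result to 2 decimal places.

0.85

Proportions for population P1 (n=92): 6/92=0.0652, 24/92=0.2609, 4/92=0.0435, 16/92=0.1739, 23/92=0.2500, 11/92=0.1196, 7/92=0.0761, 1/92=0.0109
Proportions for population P4 (n=198): 10/198=0.0505, 40/198=0.2020, 33/198=0.1667, 7/198=0.0354, 42/198=0.2121, 30/198=0.1515, 11/198=0.0556, 25/198=0.1263
Σ p₁ᵢp₂ᵢ = 0.003293 + 0.052702 + 0.007251 + 0.006156 + 0.053025 + 0.018119 + 0.004231 + 0.001377 = 0.146154
Σp_1ᵢ² = 0.0652² + 0.2609² + 0.0435² + 0.1739² + 0.2500² + 0.1196² + 0.0761² + 0.0109² = 0.004251 + 0.068069 + 0.001892 + 0.030241 + 0.062500 + 0.014304 + 0.005791 + 0.000119 = 0.187167
Σp_2ᵢ² = 0.0505² + 0.2020² + 0.1667² + 0.0354² + 0.2121² + 0.1515² + 0.0556² + 0.1263² = 0.002550 + 0.040804 + 0.027789 + 0.001253 + 0.044986 + 0.022952 + 0.003091 + 0.015952 = 0.159377
O = 0.146154 / √(0.187167 × 0.159377) = 0.146154 / 0.1727140 = 0.8462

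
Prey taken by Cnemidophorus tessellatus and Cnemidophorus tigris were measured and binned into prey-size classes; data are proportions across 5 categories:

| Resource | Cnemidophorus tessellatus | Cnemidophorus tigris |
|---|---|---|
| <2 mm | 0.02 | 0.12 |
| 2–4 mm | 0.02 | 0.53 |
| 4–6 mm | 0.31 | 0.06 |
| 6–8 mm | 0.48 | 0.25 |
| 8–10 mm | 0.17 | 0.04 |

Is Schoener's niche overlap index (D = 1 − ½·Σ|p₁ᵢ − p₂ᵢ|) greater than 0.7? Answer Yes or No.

Σ|p₁ᵢ − p₂ᵢ| = 0.10 + 0.51 + 0.25 + 0.23 + 0.13 = 1.22
D = 1 − ½ × 1.22 = 1 − 0.610 = 0.3900
D = 0.3900 < 0.7 → No.

No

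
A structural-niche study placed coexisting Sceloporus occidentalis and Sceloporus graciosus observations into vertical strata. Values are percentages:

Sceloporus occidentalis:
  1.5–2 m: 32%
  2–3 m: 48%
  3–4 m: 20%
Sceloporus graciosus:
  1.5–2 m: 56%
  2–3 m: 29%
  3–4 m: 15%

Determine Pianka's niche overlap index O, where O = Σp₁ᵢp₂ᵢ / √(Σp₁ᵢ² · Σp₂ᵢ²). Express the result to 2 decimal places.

0.88

Convert percentages to proportions (divide by 100).
Σ p₁ᵢp₂ᵢ = 0.1792 + 0.1392 + 0.0300 = 0.3484
Σp_1ᵢ² = 0.32² + 0.48² + 0.20² = 0.1024 + 0.2304 + 0.0400 = 0.3728
Σp_2ᵢ² = 0.56² + 0.29² + 0.15² = 0.3136 + 0.0841 + 0.0225 = 0.4202
O = 0.3484 / √(0.3728 × 0.4202) = 0.3484 / 0.39579 = 0.8803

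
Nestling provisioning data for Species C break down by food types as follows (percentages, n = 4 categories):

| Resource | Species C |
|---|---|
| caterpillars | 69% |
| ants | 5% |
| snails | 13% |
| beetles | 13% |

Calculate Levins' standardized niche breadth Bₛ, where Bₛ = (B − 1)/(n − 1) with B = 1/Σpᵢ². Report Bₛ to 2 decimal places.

0.32

Convert percentages to proportions (divide by 100).
Σpᵢ² = 0.69² + 0.05² + 0.13² + 0.13² = 0.4761 + 0.0025 + 0.0169 + 0.0169 = 0.5124
B = 1 / 0.5124 = 1.9516
Bₛ = (B − 1)/(n − 1) = (1.9516 − 1)/(4 − 1) = 0.9516/3 = 0.3172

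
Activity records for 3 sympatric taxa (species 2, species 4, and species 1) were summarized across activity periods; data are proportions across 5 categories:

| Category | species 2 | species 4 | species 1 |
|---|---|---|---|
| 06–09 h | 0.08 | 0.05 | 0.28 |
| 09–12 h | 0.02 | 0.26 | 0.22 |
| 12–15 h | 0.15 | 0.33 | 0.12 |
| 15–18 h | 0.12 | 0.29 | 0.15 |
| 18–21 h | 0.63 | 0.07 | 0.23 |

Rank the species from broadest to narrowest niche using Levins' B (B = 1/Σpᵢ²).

Σp_2ᵢ² = 0.08² + 0.02² + 0.15² + 0.12² + 0.63² = 0.0064 + 0.0004 + 0.0225 + 0.0144 + 0.3969 = 0.4406
B_2 = 1 / 0.4406 = 2.2696
Σp_4ᵢ² = 0.05² + 0.26² + 0.33² + 0.29² + 0.07² = 0.0025 + 0.0676 + 0.1089 + 0.0841 + 0.0049 = 0.2680
B_4 = 1 / 0.2680 = 3.7313
Σp_1ᵢ² = 0.28² + 0.22² + 0.12² + 0.15² + 0.23² = 0.0784 + 0.0484 + 0.0144 + 0.0225 + 0.0529 = 0.2166
B_1 = 1 / 0.2166 = 4.6168
Ranking by B (broadest → narrowest): species 1 (4.62) > species 4 (3.73) > species 2 (2.27)

species 1 > species 4 > species 2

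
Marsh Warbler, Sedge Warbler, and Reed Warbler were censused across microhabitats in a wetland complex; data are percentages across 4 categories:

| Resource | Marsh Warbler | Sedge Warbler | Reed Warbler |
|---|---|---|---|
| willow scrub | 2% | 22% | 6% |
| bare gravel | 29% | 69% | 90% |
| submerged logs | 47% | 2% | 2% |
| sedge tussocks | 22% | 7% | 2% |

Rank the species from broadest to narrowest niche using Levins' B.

Convert percentages to proportions (divide by 100).
Σp_Marsᵢ² = 0.02² + 0.29² + 0.47² + 0.22² = 0.0004 + 0.0841 + 0.2209 + 0.0484 = 0.3538
B_Mars = 1 / 0.3538 = 2.8265
Σp_Sedgᵢ² = 0.22² + 0.69² + 0.02² + 0.07² = 0.0484 + 0.4761 + 0.0004 + 0.0049 = 0.5298
B_Sedg = 1 / 0.5298 = 1.8875
Σp_Reedᵢ² = 0.06² + 0.90² + 0.02² + 0.02² = 0.0036 + 0.8100 + 0.0004 + 0.0004 = 0.8144
B_Reed = 1 / 0.8144 = 1.2279
Ranking by B (broadest → narrowest): Marsh Warbler (2.83) > Sedge Warbler (1.89) > Reed Warbler (1.23)

Marsh Warbler > Sedge Warbler > Reed Warbler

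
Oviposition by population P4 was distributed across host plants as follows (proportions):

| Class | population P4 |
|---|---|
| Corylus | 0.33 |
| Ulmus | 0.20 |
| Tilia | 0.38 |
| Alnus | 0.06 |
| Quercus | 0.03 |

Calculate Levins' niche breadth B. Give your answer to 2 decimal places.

3.36

Σpᵢ² = 0.33² + 0.20² + 0.38² + 0.06² + 0.03² = 0.1089 + 0.0400 + 0.1444 + 0.0036 + 0.0009 = 0.2978
B = 1 / 0.2978 = 3.3580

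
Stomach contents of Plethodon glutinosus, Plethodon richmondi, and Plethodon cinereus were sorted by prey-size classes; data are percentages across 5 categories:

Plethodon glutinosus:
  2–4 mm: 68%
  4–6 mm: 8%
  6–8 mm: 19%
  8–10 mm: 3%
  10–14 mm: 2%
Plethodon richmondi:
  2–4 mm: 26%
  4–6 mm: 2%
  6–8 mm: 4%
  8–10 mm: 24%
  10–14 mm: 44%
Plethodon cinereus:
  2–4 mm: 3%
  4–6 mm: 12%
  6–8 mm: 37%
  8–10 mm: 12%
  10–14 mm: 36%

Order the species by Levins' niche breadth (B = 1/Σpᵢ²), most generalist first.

Convert percentages to proportions (divide by 100).
Σp_glutᵢ² = 0.68² + 0.08² + 0.19² + 0.03² + 0.02² = 0.4624 + 0.0064 + 0.0361 + 0.0009 + 0.0004 = 0.5062
B_glut = 1 / 0.5062 = 1.9755
Σp_richᵢ² = 0.26² + 0.02² + 0.04² + 0.24² + 0.44² = 0.0676 + 0.0004 + 0.0016 + 0.0576 + 0.1936 = 0.3208
B_rich = 1 / 0.3208 = 3.1172
Σp_cineᵢ² = 0.03² + 0.12² + 0.37² + 0.12² + 0.36² = 0.0009 + 0.0144 + 0.1369 + 0.0144 + 0.1296 = 0.2962
B_cine = 1 / 0.2962 = 3.3761
Ranking by B (broadest → narrowest): Plethodon cinereus (3.38) > Plethodon richmondi (3.12) > Plethodon glutinosus (1.98)

Plethodon cinereus > Plethodon richmondi > Plethodon glutinosus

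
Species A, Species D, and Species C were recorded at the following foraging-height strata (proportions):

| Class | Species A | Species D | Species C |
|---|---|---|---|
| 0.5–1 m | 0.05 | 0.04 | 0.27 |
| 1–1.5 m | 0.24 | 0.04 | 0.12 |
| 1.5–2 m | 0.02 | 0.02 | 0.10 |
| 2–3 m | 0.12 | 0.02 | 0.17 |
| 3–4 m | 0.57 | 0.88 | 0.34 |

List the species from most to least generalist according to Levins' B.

Species C > Species A > Species D

Σp_Aᵢ² = 0.05² + 0.24² + 0.02² + 0.12² + 0.57² = 0.0025 + 0.0576 + 0.0004 + 0.0144 + 0.3249 = 0.3998
B_A = 1 / 0.3998 = 2.5013
Σp_Dᵢ² = 0.04² + 0.04² + 0.02² + 0.02² + 0.88² = 0.0016 + 0.0016 + 0.0004 + 0.0004 + 0.7744 = 0.7784
B_D = 1 / 0.7784 = 1.2847
Σp_Cᵢ² = 0.27² + 0.12² + 0.10² + 0.17² + 0.34² = 0.0729 + 0.0144 + 0.0100 + 0.0289 + 0.1156 = 0.2418
B_C = 1 / 0.2418 = 4.1356
Ranking by B (broadest → narrowest): Species C (4.14) > Species A (2.50) > Species D (1.28)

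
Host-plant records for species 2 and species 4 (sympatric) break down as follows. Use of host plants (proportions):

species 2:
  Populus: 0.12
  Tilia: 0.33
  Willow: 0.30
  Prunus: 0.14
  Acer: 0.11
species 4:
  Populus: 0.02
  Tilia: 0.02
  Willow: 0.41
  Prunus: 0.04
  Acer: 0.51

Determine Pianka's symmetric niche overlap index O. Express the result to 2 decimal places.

Σ p₁ᵢp₂ᵢ = 0.0024 + 0.0066 + 0.1230 + 0.0056 + 0.0561 = 0.1937
Σp_1ᵢ² = 0.12² + 0.33² + 0.30² + 0.14² + 0.11² = 0.0144 + 0.1089 + 0.0900 + 0.0196 + 0.0121 = 0.2450
Σp_2ᵢ² = 0.02² + 0.02² + 0.41² + 0.04² + 0.51² = 0.0004 + 0.0004 + 0.1681 + 0.0016 + 0.2601 = 0.4306
O = 0.1937 / √(0.2450 × 0.4306) = 0.1937 / 0.32480 = 0.5964

0.60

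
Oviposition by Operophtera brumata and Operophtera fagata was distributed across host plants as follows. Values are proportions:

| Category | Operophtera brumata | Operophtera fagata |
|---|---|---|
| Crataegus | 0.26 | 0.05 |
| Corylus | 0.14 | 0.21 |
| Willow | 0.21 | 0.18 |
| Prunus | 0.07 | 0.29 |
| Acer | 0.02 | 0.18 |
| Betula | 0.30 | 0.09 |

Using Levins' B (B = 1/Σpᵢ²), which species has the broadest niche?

Σp_brumᵢ² = 0.26² + 0.14² + 0.21² + 0.07² + 0.02² + 0.30² = 0.0676 + 0.0196 + 0.0441 + 0.0049 + 0.0004 + 0.0900 = 0.2266
B_brum = 1 / 0.2266 = 4.4131
Σp_fagaᵢ² = 0.05² + 0.21² + 0.18² + 0.29² + 0.18² + 0.09² = 0.0025 + 0.0441 + 0.0324 + 0.0841 + 0.0324 + 0.0081 = 0.2036
B_faga = 1 / 0.2036 = 4.9116
Highest B → broadest niche (most generalist): Operophtera fagata (B = 4.91).

Operophtera fagata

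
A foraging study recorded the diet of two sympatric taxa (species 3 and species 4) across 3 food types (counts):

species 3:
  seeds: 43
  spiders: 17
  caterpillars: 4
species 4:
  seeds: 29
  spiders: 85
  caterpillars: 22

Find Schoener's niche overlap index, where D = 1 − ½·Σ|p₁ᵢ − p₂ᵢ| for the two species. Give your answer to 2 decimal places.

0.54

Proportions for species 3 (n=64): 43/64=0.6719, 17/64=0.2656, 4/64=0.0625
Proportions for species 4 (n=136): 29/136=0.2132, 85/136=0.6250, 22/136=0.1618
Σ|p₁ᵢ − p₂ᵢ| = 0.4587 + 0.3594 + 0.0993 = 0.9174
D = 1 − ½ × 0.9174 = 1 − 0.45870 = 0.54130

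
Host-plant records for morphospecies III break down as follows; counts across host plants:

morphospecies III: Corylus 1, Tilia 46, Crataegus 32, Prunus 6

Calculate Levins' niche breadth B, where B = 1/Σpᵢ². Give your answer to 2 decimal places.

2.27

Proportions for morphospecies III (n=85): 1/85=0.0118, 46/85=0.5412, 32/85=0.3765, 6/85=0.0706
Σpᵢ² = 0.0118² + 0.5412² + 0.3765² + 0.0706² = 0.000139 + 0.292897 + 0.141752 + 0.004984 = 0.439772
B = 1 / 0.439772 = 2.2739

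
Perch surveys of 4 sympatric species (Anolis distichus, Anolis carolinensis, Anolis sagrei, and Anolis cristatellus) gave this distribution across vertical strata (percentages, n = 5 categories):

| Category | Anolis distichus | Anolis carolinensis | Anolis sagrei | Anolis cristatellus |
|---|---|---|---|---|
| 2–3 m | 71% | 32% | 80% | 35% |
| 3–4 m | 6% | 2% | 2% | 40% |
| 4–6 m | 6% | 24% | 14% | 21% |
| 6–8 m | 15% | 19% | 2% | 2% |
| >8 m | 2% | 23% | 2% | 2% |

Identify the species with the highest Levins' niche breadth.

Anolis carolinensis

Convert percentages to proportions (divide by 100).
Σp_distᵢ² = 0.71² + 0.06² + 0.06² + 0.15² + 0.02² = 0.5041 + 0.0036 + 0.0036 + 0.0225 + 0.0004 = 0.5342
B_dist = 1 / 0.5342 = 1.8720
Σp_caroᵢ² = 0.32² + 0.02² + 0.24² + 0.19² + 0.23² = 0.1024 + 0.0004 + 0.0576 + 0.0361 + 0.0529 = 0.2494
B_caro = 1 / 0.2494 = 4.0096
Σp_sagrᵢ² = 0.80² + 0.02² + 0.14² + 0.02² + 0.02² = 0.6400 + 0.0004 + 0.0196 + 0.0004 + 0.0004 = 0.6608
B_sagr = 1 / 0.6608 = 1.5133
Σp_crisᵢ² = 0.35² + 0.40² + 0.21² + 0.02² + 0.02² = 0.1225 + 0.1600 + 0.0441 + 0.0004 + 0.0004 = 0.3274
B_cris = 1 / 0.3274 = 3.0544
Highest B → broadest niche (most generalist): Anolis carolinensis (B = 4.01).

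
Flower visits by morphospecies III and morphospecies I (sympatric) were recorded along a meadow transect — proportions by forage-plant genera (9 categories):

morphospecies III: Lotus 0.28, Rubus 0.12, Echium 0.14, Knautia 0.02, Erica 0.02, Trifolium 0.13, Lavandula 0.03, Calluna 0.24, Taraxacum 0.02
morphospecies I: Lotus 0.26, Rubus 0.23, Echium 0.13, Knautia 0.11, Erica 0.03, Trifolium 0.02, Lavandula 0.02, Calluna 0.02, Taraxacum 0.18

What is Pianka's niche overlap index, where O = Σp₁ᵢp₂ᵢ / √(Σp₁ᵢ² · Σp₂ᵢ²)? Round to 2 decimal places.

0.71

Σ p₁ᵢp₂ᵢ = 0.0728 + 0.0276 + 0.0182 + 0.0022 + 0.0006 + 0.0026 + 0.0006 + 0.0048 + 0.0036 = 0.1330
Σp_1ᵢ² = 0.28² + 0.12² + 0.14² + 0.02² + 0.02² + 0.13² + 0.03² + 0.24² + 0.02² = 0.0784 + 0.0144 + 0.0196 + 0.0004 + 0.0004 + 0.0169 + 0.0009 + 0.0576 + 0.0004 = 0.1890
Σp_2ᵢ² = 0.26² + 0.23² + 0.13² + 0.11² + 0.03² + 0.02² + 0.02² + 0.02² + 0.18² = 0.0676 + 0.0529 + 0.0169 + 0.0121 + 0.0009 + 0.0004 + 0.0004 + 0.0004 + 0.0324 = 0.1840
O = 0.1330 / √(0.1890 × 0.1840) = 0.1330 / 0.18648 = 0.7132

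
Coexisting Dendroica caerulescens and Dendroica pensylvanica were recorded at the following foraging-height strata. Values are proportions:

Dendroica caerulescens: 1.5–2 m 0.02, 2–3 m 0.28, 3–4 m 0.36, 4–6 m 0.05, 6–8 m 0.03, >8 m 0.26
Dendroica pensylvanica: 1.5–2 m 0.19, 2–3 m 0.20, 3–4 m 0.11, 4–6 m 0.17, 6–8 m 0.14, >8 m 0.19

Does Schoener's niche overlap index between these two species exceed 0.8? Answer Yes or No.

Σ|p₁ᵢ − p₂ᵢ| = 0.17 + 0.08 + 0.25 + 0.12 + 0.11 + 0.07 = 0.80
D = 1 − ½ × 0.80 = 1 − 0.400 = 0.6000
D = 0.6000 < 0.8 → No.

No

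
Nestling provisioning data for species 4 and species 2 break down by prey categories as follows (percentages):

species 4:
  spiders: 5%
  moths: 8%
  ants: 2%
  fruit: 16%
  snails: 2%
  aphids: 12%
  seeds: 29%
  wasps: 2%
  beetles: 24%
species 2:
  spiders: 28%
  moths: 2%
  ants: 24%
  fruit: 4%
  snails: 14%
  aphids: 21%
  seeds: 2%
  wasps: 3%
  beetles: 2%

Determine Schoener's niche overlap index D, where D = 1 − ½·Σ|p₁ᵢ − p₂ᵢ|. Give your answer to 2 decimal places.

Convert percentages to proportions (divide by 100).
Σ|p₁ᵢ − p₂ᵢ| = 0.23 + 0.06 + 0.22 + 0.12 + 0.12 + 0.09 + 0.27 + 0.01 + 0.22 = 1.34
D = 1 − ½ × 1.34 = 1 − 0.670 = 0.3300

0.33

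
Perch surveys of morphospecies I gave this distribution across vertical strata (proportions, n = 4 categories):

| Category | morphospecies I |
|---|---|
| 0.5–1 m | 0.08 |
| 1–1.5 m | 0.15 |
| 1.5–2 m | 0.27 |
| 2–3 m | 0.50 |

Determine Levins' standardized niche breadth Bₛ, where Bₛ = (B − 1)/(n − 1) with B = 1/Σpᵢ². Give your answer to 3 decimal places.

0.614

Σpᵢ² = 0.08² + 0.15² + 0.27² + 0.50² = 0.0064 + 0.0225 + 0.0729 + 0.2500 = 0.3518
B = 1 / 0.3518 = 2.84252
Bₛ = (B − 1)/(n − 1) = (2.84252 − 1)/(4 − 1) = 1.84252/3 = 0.61417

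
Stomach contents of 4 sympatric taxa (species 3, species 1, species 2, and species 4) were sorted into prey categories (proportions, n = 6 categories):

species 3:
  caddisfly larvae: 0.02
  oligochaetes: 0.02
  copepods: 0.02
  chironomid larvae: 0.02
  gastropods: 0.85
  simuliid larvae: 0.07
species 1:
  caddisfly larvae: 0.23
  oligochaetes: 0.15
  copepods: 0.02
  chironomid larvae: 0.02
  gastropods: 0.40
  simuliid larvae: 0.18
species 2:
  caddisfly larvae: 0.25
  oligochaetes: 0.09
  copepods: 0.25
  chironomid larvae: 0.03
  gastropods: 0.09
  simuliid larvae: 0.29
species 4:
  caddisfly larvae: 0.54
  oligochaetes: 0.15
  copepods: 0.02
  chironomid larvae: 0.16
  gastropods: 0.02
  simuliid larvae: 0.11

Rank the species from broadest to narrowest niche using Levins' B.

species 2 > species 1 > species 4 > species 3

Σp_3ᵢ² = 0.02² + 0.02² + 0.02² + 0.02² + 0.85² + 0.07² = 0.0004 + 0.0004 + 0.0004 + 0.0004 + 0.7225 + 0.0049 = 0.7290
B_3 = 1 / 0.7290 = 1.3717
Σp_1ᵢ² = 0.23² + 0.15² + 0.02² + 0.02² + 0.40² + 0.18² = 0.0529 + 0.0225 + 0.0004 + 0.0004 + 0.1600 + 0.0324 = 0.2686
B_1 = 1 / 0.2686 = 3.7230
Σp_2ᵢ² = 0.25² + 0.09² + 0.25² + 0.03² + 0.09² + 0.29² = 0.0625 + 0.0081 + 0.0625 + 0.0009 + 0.0081 + 0.0841 = 0.2262
B_2 = 1 / 0.2262 = 4.4209
Σp_4ᵢ² = 0.54² + 0.15² + 0.02² + 0.16² + 0.02² + 0.11² = 0.2916 + 0.0225 + 0.0004 + 0.0256 + 0.0004 + 0.0121 = 0.3526
B_4 = 1 / 0.3526 = 2.8361
Ranking by B (broadest → narrowest): species 2 (4.42) > species 1 (3.72) > species 4 (2.84) > species 3 (1.37)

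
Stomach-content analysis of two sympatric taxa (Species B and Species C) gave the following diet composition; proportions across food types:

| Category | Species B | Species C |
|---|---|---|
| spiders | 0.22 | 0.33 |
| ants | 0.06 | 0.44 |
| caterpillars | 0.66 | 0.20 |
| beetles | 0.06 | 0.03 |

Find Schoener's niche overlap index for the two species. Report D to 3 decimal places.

0.510

Σ|p₁ᵢ − p₂ᵢ| = 0.11 + 0.38 + 0.46 + 0.03 = 0.98
D = 1 − ½ × 0.98 = 1 − 0.490 = 0.51000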